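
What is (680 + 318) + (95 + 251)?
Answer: 1344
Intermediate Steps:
(680 + 318) + (95 + 251) = 998 + 346 = 1344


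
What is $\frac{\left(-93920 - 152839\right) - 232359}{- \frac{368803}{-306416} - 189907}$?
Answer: $\frac{146809421088}{58190174509} \approx 2.5229$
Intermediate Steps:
$\frac{\left(-93920 - 152839\right) - 232359}{- \frac{368803}{-306416} - 189907} = \frac{-246759 - 232359}{\left(-368803\right) \left(- \frac{1}{306416}\right) - 189907} = - \frac{479118}{\frac{368803}{306416} - 189907} = - \frac{479118}{- \frac{58190174509}{306416}} = \left(-479118\right) \left(- \frac{306416}{58190174509}\right) = \frac{146809421088}{58190174509}$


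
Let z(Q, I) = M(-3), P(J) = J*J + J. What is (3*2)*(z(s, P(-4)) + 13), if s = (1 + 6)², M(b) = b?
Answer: 60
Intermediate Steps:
P(J) = J + J² (P(J) = J² + J = J + J²)
s = 49 (s = 7² = 49)
z(Q, I) = -3
(3*2)*(z(s, P(-4)) + 13) = (3*2)*(-3 + 13) = 6*10 = 60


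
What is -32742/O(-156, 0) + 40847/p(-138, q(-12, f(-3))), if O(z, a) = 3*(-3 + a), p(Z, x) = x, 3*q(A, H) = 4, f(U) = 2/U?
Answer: 137093/4 ≈ 34273.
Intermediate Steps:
q(A, H) = 4/3 (q(A, H) = (1/3)*4 = 4/3)
O(z, a) = -9 + 3*a
-32742/O(-156, 0) + 40847/p(-138, q(-12, f(-3))) = -32742/(-9 + 3*0) + 40847/(4/3) = -32742/(-9 + 0) + 40847*(3/4) = -32742/(-9) + 122541/4 = -32742*(-1/9) + 122541/4 = 3638 + 122541/4 = 137093/4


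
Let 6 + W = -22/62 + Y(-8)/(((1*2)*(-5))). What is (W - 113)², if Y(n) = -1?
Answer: 1366706961/96100 ≈ 14222.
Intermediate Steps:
W = -1939/310 (W = -6 + (-22/62 - 1/((1*2)*(-5))) = -6 + (-22*1/62 - 1/(2*(-5))) = -6 + (-11/31 - 1/(-10)) = -6 + (-11/31 - 1*(-⅒)) = -6 + (-11/31 + ⅒) = -6 - 79/310 = -1939/310 ≈ -6.2548)
(W - 113)² = (-1939/310 - 113)² = (-36969/310)² = 1366706961/96100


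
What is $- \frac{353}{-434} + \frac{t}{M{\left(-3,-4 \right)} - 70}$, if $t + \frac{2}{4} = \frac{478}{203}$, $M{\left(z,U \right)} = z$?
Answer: $\frac{361979}{459389} \approx 0.78796$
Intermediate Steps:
$t = \frac{753}{406}$ ($t = - \frac{1}{2} + \frac{478}{203} = \frac{753}{406} \approx 1.8547$)
$- \frac{353}{-434} + \frac{t}{M{\left(-3,-4 \right)} - 70} = - \frac{353}{-434} + \frac{753}{406 \left(-3 - 70\right)} = \left(-353\right) \left(- \frac{1}{434}\right) + \frac{753}{406 \left(-3 - 70\right)} = \frac{353}{434} + \frac{753}{406 \left(-73\right)} = \frac{353}{434} + \frac{753}{406} \left(- \frac{1}{73}\right) = \frac{353}{434} - \frac{753}{29638} = \frac{361979}{459389}$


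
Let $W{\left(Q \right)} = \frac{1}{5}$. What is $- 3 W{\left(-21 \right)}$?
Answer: $- \frac{3}{5} \approx -0.6$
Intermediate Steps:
$W{\left(Q \right)} = \frac{1}{5}$
$- 3 W{\left(-21 \right)} = \left(-3\right) \frac{1}{5} = - \frac{3}{5}$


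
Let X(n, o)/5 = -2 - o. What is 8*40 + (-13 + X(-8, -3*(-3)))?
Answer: 252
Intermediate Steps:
X(n, o) = -10 - 5*o (X(n, o) = 5*(-2 - o) = -10 - 5*o)
8*40 + (-13 + X(-8, -3*(-3))) = 8*40 + (-13 + (-10 - (-15)*(-3))) = 320 + (-13 + (-10 - 5*9)) = 320 + (-13 + (-10 - 45)) = 320 + (-13 - 55) = 320 - 68 = 252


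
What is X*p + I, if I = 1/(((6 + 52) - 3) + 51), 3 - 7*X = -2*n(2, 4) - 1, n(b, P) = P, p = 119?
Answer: 21625/106 ≈ 204.01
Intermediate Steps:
X = 12/7 (X = 3/7 - (-2*4 - 1)/7 = 3/7 - (-8 - 1)/7 = 3/7 - ⅐*(-9) = 3/7 + 9/7 = 12/7 ≈ 1.7143)
I = 1/106 (I = 1/((58 - 3) + 51) = 1/(55 + 51) = 1/106 ≈ 0.0094340)
X*p + I = (12/7)*119 + 1/106 = 204 + 1/106 = 21625/106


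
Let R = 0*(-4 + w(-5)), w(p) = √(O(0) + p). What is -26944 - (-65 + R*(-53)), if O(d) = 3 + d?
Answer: -26879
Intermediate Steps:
w(p) = √(3 + p) (w(p) = √((3 + 0) + p) = √(3 + p))
R = 0 (R = 0*(-4 + √(3 - 5)) = 0*(-4 + √(-2)) = 0*(-4 + I*√2) = 0)
-26944 - (-65 + R*(-53)) = -26944 - (-65 + 0*(-53)) = -26944 - (-65 + 0) = -26944 - 1*(-65) = -26944 + 65 = -26879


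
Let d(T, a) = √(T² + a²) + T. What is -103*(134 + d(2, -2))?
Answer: -14008 - 206*√2 ≈ -14299.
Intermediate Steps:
d(T, a) = T + √(T² + a²)
-103*(134 + d(2, -2)) = -103*(134 + (2 + √(2² + (-2)²))) = -103*(134 + (2 + √(4 + 4))) = -103*(134 + (2 + √8)) = -103*(134 + (2 + 2*√2)) = -103*(136 + 2*√2) = -14008 - 206*√2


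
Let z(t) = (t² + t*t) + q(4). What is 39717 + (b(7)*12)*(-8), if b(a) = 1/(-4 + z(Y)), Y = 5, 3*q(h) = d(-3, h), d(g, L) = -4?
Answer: 2660895/67 ≈ 39715.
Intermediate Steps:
q(h) = -4/3 (q(h) = (⅓)*(-4) = -4/3)
z(t) = -4/3 + 2*t² (z(t) = (t² + t*t) - 4/3 = (t² + t²) - 4/3 = 2*t² - 4/3 = -4/3 + 2*t²)
b(a) = 3/134 (b(a) = 1/(-4 + (-4/3 + 2*5²)) = 1/(-4 + (-4/3 + 2*25)) = 1/(-4 + (-4/3 + 50)) = 1/(-4 + 146/3) = 1/(134/3) = 3/134)
39717 + (b(7)*12)*(-8) = 39717 + ((3/134)*12)*(-8) = 39717 + (18/67)*(-8) = 39717 - 144/67 = 2660895/67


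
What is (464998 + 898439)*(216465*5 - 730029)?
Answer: 480333401352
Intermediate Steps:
(464998 + 898439)*(216465*5 - 730029) = 1363437*(1082325 - 730029) = 1363437*352296 = 480333401352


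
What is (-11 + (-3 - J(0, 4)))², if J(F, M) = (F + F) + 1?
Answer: 225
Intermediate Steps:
J(F, M) = 1 + 2*F (J(F, M) = 2*F + 1 = 1 + 2*F)
(-11 + (-3 - J(0, 4)))² = (-11 + (-3 - (1 + 2*0)))² = (-11 + (-3 - (1 + 0)))² = (-11 + (-3 - 1*1))² = (-11 + (-3 - 1))² = (-11 - 4)² = (-15)² = 225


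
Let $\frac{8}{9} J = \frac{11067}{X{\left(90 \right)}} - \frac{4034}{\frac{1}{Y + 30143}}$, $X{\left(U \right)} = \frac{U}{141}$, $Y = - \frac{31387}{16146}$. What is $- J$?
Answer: $\frac{9814481872511}{71760} \approx 1.3677 \cdot 10^{8}$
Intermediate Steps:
$Y = - \frac{31387}{16146}$ ($Y = \left(-31387\right) \frac{1}{16146} = - \frac{31387}{16146} \approx -1.9439$)
$X{\left(U \right)} = \frac{U}{141}$ ($X{\left(U \right)} = U \frac{1}{141} = \frac{U}{141}$)
$J = - \frac{9814481872511}{71760}$ ($J = \frac{9 \left(\frac{11067}{\frac{1}{141} \cdot 90} - \frac{4034}{\frac{1}{- \frac{31387}{16146} + 30143}}\right)}{8} = \frac{9 \left(\frac{11067}{\frac{30}{47}} - \frac{4034}{\frac{1}{\frac{486657491}{16146}}}\right)}{8} = \frac{9 \left(11067 \cdot \frac{47}{30} - \frac{4034}{\frac{16146}{486657491}}\right)}{8} = \frac{9 \left(\frac{173383}{10} - \frac{981588159347}{8073}\right)}{8} = \frac{9}{8} \left(- \frac{9814481872511}{80730}\right) = - \frac{9814481872511}{71760} \approx -1.3677 \cdot 10^{8}$)
$- J = \left(-1\right) \left(- \frac{9814481872511}{71760}\right) = \frac{9814481872511}{71760}$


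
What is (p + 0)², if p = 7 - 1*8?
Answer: 1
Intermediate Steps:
p = -1 (p = 7 - 8 = -1)
(p + 0)² = (-1 + 0)² = (-1)² = 1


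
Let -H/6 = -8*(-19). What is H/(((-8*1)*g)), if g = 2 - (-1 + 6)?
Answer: -38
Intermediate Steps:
H = -912 (H = -(-48)*(-19) = -6*152 = -912)
g = -3 (g = 2 - 1*5 = 2 - 5 = -3)
H/(((-8*1)*g)) = -912/(-8*1*(-3)) = -912/((-8*(-3))) = -912/24 = -912*1/24 = -38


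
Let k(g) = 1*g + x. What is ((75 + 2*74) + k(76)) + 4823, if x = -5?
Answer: 5117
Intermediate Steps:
k(g) = -5 + g (k(g) = 1*g - 5 = g - 5 = -5 + g)
((75 + 2*74) + k(76)) + 4823 = ((75 + 2*74) + (-5 + 76)) + 4823 = ((75 + 148) + 71) + 4823 = (223 + 71) + 4823 = 294 + 4823 = 5117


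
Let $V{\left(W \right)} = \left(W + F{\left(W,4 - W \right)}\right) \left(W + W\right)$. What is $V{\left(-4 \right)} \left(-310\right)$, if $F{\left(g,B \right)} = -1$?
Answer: $-12400$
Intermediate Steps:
$V{\left(W \right)} = 2 W \left(-1 + W\right)$ ($V{\left(W \right)} = \left(W - 1\right) \left(W + W\right) = \left(-1 + W\right) 2 W = 2 W \left(-1 + W\right)$)
$V{\left(-4 \right)} \left(-310\right) = 2 \left(-4\right) \left(-1 - 4\right) \left(-310\right) = 2 \left(-4\right) \left(-5\right) \left(-310\right) = 40 \left(-310\right) = -12400$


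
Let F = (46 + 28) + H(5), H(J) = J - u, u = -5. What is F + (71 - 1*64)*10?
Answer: 154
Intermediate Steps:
H(J) = 5 + J (H(J) = J - 1*(-5) = J + 5 = 5 + J)
F = 84 (F = (46 + 28) + (5 + 5) = 74 + 10 = 84)
F + (71 - 1*64)*10 = 84 + (71 - 1*64)*10 = 84 + (71 - 64)*10 = 84 + 7*10 = 84 + 70 = 154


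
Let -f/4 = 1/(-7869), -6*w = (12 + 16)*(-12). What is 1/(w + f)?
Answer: 7869/440668 ≈ 0.017857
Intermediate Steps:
w = 56 (w = -(12 + 16)*(-12)/6 = -14*(-12)/3 = -⅙*(-336) = 56)
f = 4/7869 (f = -4/(-7869) = -4*(-1/7869) = 4/7869 ≈ 0.00050832)
1/(w + f) = 1/(56 + 4/7869) = 1/(440668/7869) = 7869/440668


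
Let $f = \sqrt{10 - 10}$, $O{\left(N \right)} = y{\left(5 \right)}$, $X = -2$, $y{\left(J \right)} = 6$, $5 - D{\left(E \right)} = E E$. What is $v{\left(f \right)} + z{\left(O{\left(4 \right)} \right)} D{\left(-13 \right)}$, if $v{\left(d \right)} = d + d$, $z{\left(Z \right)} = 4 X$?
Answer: $1312$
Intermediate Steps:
$D{\left(E \right)} = 5 - E^{2}$ ($D{\left(E \right)} = 5 - E E = 5 - E^{2}$)
$O{\left(N \right)} = 6$
$z{\left(Z \right)} = -8$ ($z{\left(Z \right)} = 4 \left(-2\right) = -8$)
$f = 0$ ($f = \sqrt{0} = 0$)
$v{\left(d \right)} = 2 d$
$v{\left(f \right)} + z{\left(O{\left(4 \right)} \right)} D{\left(-13 \right)} = 2 \cdot 0 - 8 \left(5 - \left(-13\right)^{2}\right) = 0 - 8 \left(5 - 169\right) = 0 - -1312 = 0 + 1312 = 1312$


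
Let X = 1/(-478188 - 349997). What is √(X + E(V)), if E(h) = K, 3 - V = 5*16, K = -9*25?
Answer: I*√154325339528810/828185 ≈ 15.0*I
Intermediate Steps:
K = -225
V = -77 (V = 3 - 5*16 = 3 - 1*80 = 3 - 80 = -77)
E(h) = -225
X = -1/828185 (X = 1/(-828185) = -1/828185 ≈ -1.2075e-6)
√(X + E(V)) = √(-1/828185 - 225) = √(-186341626/828185) = I*√154325339528810/828185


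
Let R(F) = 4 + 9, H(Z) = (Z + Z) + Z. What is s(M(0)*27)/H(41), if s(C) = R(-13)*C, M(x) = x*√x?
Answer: 0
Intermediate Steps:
H(Z) = 3*Z (H(Z) = 2*Z + Z = 3*Z)
R(F) = 13
M(x) = x^(3/2)
s(C) = 13*C
s(M(0)*27)/H(41) = (13*(0^(3/2)*27))/((3*41)) = (13*(0*27))/123 = (13*0)*(1/123) = 0*(1/123) = 0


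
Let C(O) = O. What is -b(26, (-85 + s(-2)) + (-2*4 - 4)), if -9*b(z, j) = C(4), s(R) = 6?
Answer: 4/9 ≈ 0.44444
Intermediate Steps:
b(z, j) = -4/9 (b(z, j) = -⅑*4 = -4/9)
-b(26, (-85 + s(-2)) + (-2*4 - 4)) = -1*(-4/9) = 4/9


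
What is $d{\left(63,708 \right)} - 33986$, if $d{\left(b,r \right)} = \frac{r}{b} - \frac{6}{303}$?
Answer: $- \frac{72060512}{2121} \approx -33975.0$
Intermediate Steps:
$d{\left(b,r \right)} = - \frac{2}{101} + \frac{r}{b}$ ($d{\left(b,r \right)} = \frac{r}{b} - \frac{2}{101} = - \frac{2}{101} + \frac{r}{b}$)
$d{\left(63,708 \right)} - 33986 = \left(- \frac{2}{101} + \frac{708}{63}\right) - 33986 = \left(- \frac{2}{101} + 708 \cdot \frac{1}{63}\right) - 33986 = \left(- \frac{2}{101} + \frac{236}{21}\right) - 33986 = \frac{23794}{2121} - 33986 = - \frac{72060512}{2121}$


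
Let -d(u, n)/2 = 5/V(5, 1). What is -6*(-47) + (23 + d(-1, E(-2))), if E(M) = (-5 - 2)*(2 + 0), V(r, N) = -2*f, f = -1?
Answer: 300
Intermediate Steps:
V(r, N) = 2 (V(r, N) = -2*(-1) = 2)
E(M) = -14 (E(M) = -7*2 = -14)
d(u, n) = -5 (d(u, n) = -10/2 = -2*5/2 = -5)
-6*(-47) + (23 + d(-1, E(-2))) = -6*(-47) + (23 - 5) = 282 + 18 = 300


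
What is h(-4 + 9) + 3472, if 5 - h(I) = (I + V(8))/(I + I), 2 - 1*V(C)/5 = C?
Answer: 6959/2 ≈ 3479.5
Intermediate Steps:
V(C) = 10 - 5*C
h(I) = 5 - (-30 + I)/(2*I) (h(I) = 5 - (I + (10 - 5*8))/(I + I) = 5 - (I + (10 - 40))/(2*I) = 5 - (I - 30)*1/(2*I) = 5 - (-30 + I)*1/(2*I) = 5 - (-30 + I)/(2*I))
h(-4 + 9) + 3472 = (9/2 + 15/(-4 + 9)) + 3472 = (9/2 + 15/5) + 3472 = (9/2 + 15*(⅕)) + 3472 = (9/2 + 3) + 3472 = 15/2 + 3472 = 6959/2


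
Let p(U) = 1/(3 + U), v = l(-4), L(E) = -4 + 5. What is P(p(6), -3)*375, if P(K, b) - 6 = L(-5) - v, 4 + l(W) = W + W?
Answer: 7125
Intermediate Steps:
l(W) = -4 + 2*W (l(W) = -4 + (W + W) = -4 + 2*W)
L(E) = 1
v = -12 (v = -4 + 2*(-4) = -4 - 8 = -12)
P(K, b) = 19 (P(K, b) = 6 + (1 - 1*(-12)) = 6 + (1 + 12) = 6 + 13 = 19)
P(p(6), -3)*375 = 19*375 = 7125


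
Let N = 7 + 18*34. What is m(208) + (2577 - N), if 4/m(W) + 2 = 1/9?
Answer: 33250/17 ≈ 1955.9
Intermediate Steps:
N = 619 (N = 7 + 612 = 619)
m(W) = -36/17 (m(W) = 4/(-2 + 1/9) = 4/(-17/9) = 4*(-9/17) = -36/17)
m(208) + (2577 - N) = -36/17 + (2577 - 1*619) = -36/17 + (2577 - 619) = -36/17 + 1958 = 33250/17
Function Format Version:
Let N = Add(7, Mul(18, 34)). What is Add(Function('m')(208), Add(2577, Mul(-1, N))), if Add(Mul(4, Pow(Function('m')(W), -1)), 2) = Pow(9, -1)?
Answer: Rational(33250, 17) ≈ 1955.9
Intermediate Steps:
N = 619 (N = Add(7, 612) = 619)
Function('m')(W) = Rational(-36, 17) (Function('m')(W) = Mul(4, Pow(Add(-2, Pow(9, -1)), -1)) = Mul(4, Pow(Add(-2, Rational(1, 9)), -1)) = Mul(4, Pow(Rational(-17, 9), -1)) = Mul(4, Rational(-9, 17)) = Rational(-36, 17))
Add(Function('m')(208), Add(2577, Mul(-1, N))) = Add(Rational(-36, 17), Add(2577, Mul(-1, 619))) = Add(Rational(-36, 17), Add(2577, -619)) = Add(Rational(-36, 17), 1958) = Rational(33250, 17)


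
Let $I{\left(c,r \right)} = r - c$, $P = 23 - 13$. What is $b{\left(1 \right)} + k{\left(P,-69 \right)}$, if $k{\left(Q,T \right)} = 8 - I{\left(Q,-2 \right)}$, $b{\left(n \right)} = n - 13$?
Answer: $8$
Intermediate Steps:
$P = 10$
$b{\left(n \right)} = -13 + n$ ($b{\left(n \right)} = n - 13 = -13 + n$)
$k{\left(Q,T \right)} = 10 + Q$ ($k{\left(Q,T \right)} = 8 - \left(-2 - Q\right) = 8 + \left(2 + Q\right) = 10 + Q$)
$b{\left(1 \right)} + k{\left(P,-69 \right)} = \left(-13 + 1\right) + \left(10 + 10\right) = -12 + 20 = 8$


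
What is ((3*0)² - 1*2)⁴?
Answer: 16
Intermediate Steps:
((3*0)² - 1*2)⁴ = (0² - 2)⁴ = (0 - 2)⁴ = (-2)⁴ = 16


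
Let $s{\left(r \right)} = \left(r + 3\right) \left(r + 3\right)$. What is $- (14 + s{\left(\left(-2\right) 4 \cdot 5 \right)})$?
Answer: $-1383$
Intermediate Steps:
$s{\left(r \right)} = \left(3 + r\right)^{2}$ ($s{\left(r \right)} = \left(3 + r\right) \left(3 + r\right) = \left(3 + r\right)^{2}$)
$- (14 + s{\left(\left(-2\right) 4 \cdot 5 \right)}) = - (14 + \left(3 + \left(-2\right) 4 \cdot 5\right)^{2}) = - (14 + \left(3 - 40\right)^{2}) = - (14 + \left(-37\right)^{2}) = - (14 + 1369) = \left(-1\right) 1383 = -1383$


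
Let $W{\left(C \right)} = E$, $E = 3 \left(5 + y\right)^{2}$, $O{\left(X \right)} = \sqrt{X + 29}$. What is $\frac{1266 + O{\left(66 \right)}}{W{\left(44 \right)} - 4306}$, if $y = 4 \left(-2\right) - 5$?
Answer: $- \frac{633}{2057} - \frac{\sqrt{95}}{4114} \approx -0.3101$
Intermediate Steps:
$y = -13$ ($y = -8 - 5 = -13$)
$O{\left(X \right)} = \sqrt{29 + X}$
$E = 192$ ($E = 3 \left(5 - 13\right)^{2} = 3 \left(-8\right)^{2} = 3 \cdot 64 = 192$)
$W{\left(C \right)} = 192$
$\frac{1266 + O{\left(66 \right)}}{W{\left(44 \right)} - 4306} = \frac{1266 + \sqrt{29 + 66}}{192 - 4306} = \frac{1266 + \sqrt{95}}{-4114} = \left(1266 + \sqrt{95}\right) \left(- \frac{1}{4114}\right) = - \frac{633}{2057} - \frac{\sqrt{95}}{4114}$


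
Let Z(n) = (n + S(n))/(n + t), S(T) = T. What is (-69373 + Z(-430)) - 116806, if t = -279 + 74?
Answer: -23644561/127 ≈ -1.8618e+5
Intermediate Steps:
t = -205
Z(n) = 2*n/(-205 + n) (Z(n) = (n + n)/(n - 205) = (2*n)/(-205 + n) = 2*n/(-205 + n))
(-69373 + Z(-430)) - 116806 = (-69373 + 2*(-430)/(-205 - 430)) - 116806 = (-69373 + 2*(-430)/(-635)) - 116806 = (-69373 + 2*(-430)*(-1/635)) - 116806 = (-69373 + 172/127) - 116806 = -8810199/127 - 116806 = -23644561/127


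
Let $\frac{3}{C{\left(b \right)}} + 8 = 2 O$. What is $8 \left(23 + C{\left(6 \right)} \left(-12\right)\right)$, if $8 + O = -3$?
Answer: $\frac{968}{5} \approx 193.6$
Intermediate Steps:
$O = -11$ ($O = -8 - 3 = -11$)
$C{\left(b \right)} = - \frac{1}{10}$ ($C{\left(b \right)} = \frac{3}{-8 + 2 \left(-11\right)} = \frac{3}{-8 - 22} = \frac{3}{-30} = 3 \left(- \frac{1}{30}\right) = - \frac{1}{10}$)
$8 \left(23 + C{\left(6 \right)} \left(-12\right)\right) = 8 \left(23 - - \frac{6}{5}\right) = 8 \left(23 + \frac{6}{5}\right) = 8 \cdot \frac{121}{5} = \frac{968}{5}$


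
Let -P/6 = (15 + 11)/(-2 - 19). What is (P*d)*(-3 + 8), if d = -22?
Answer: -5720/7 ≈ -817.14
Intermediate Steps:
P = 52/7 (P = -6*(15 + 11)/(-2 - 19) = -156/(-21) = -156*(-1)/21 = -6*(-26/21) = 52/7 ≈ 7.4286)
(P*d)*(-3 + 8) = ((52/7)*(-22))*(-3 + 8) = -1144/7*5 = -5720/7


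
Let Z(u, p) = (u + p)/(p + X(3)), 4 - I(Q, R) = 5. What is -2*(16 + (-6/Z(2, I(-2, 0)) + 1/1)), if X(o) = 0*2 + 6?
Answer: 26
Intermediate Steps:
X(o) = 6 (X(o) = 0 + 6 = 6)
I(Q, R) = -1 (I(Q, R) = 4 - 1*5 = 4 - 5 = -1)
Z(u, p) = (p + u)/(6 + p) (Z(u, p) = (u + p)/(p + 6) = (p + u)/(6 + p))
-2*(16 + (-6/Z(2, I(-2, 0)) + 1/1)) = -2*(16 + (-6*(6 - 1)/(-1 + 2) + 1/1)) = -2*(16 + (-6/(1/5) + 1*1)) = -2*(16 + (-6/((1/5)*1) + 1)) = -2*(16 + (-6/1/5 + 1)) = -2*(16 + (-6*5 + 1)) = -2*(16 + (-30 + 1)) = -2*(16 - 29) = -2*(-13) = 26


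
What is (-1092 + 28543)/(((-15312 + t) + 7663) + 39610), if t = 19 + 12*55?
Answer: 27451/32640 ≈ 0.84102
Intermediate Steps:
t = 679 (t = 19 + 660 = 679)
(-1092 + 28543)/(((-15312 + t) + 7663) + 39610) = (-1092 + 28543)/(((-15312 + 679) + 7663) + 39610) = 27451/((-14633 + 7663) + 39610) = 27451/(-6970 + 39610) = 27451/32640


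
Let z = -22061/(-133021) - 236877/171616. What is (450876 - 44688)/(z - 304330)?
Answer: -299118571936128/224110801537991 ≈ -1.3347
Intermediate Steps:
z = -894309511/736404256 (z = -22061*(-1/133021) - 236877*1/171616 = 22061/133021 - 236877/171616 = -894309511/736404256 ≈ -1.2144)
(450876 - 44688)/(z - 304330) = (450876 - 44688)/(-894309511/736404256 - 304330) = 406188/(-224110801537991/736404256) = 406188*(-736404256/224110801537991) = -299118571936128/224110801537991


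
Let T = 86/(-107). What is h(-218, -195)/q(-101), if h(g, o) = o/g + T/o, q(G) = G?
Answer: -4087423/459405570 ≈ -0.0088972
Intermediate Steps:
T = -86/107 (T = 86*(-1/107) = -86/107 ≈ -0.80374)
h(g, o) = -86/(107*o) + o/g (h(g, o) = o/g - 86/(107*o) = -86/(107*o) + o/g)
h(-218, -195)/q(-101) = (-86/107/(-195) - 195/(-218))/(-101) = (-86/107*(-1/195) - 195*(-1/218))*(-1/101) = (86/20865 + 195/218)*(-1/101) = (4087423/4548570)*(-1/101) = -4087423/459405570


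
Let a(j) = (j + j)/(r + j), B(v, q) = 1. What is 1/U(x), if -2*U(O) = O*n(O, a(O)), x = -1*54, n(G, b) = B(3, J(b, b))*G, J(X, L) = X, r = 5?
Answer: -1/1458 ≈ -0.00068587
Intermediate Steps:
a(j) = 2*j/(5 + j) (a(j) = (j + j)/(5 + j) = (2*j)/(5 + j) = 2*j/(5 + j))
n(G, b) = G (n(G, b) = 1*G = G)
x = -54
U(O) = -O²/2 (U(O) = -O*O/2 = -O²/2)
1/U(x) = 1/(-½*(-54)²) = 1/(-½*2916) = 1/(-1458) = -1/1458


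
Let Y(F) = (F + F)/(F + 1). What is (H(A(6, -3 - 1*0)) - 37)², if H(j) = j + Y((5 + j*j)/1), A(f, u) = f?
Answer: 372100/441 ≈ 843.76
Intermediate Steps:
Y(F) = 2*F/(1 + F) (Y(F) = (2*F)/(1 + F) = 2*F/(1 + F))
H(j) = j + 2*(5 + j²)/(6 + j²) (H(j) = j + 2*((5 + j*j)/1)/(1 + (5 + j*j)/1) = j + 2*((5 + j²)*1)/(1 + (5 + j²)*1) = j + 2*(5 + j²)/(1 + (5 + j²)) = j + 2*(5 + j²)/(6 + j²))
(H(A(6, -3 - 1*0)) - 37)² = ((10 + 2*6² + 6*(6 + 6²))/(6 + 6²) - 37)² = ((10 + 2*36 + 6*(6 + 36))/(6 + 36) - 37)² = ((10 + 72 + 6*42)/42 - 37)² = ((10 + 72 + 252)/42 - 37)² = ((1/42)*334 - 37)² = (167/21 - 37)² = (-610/21)² = 372100/441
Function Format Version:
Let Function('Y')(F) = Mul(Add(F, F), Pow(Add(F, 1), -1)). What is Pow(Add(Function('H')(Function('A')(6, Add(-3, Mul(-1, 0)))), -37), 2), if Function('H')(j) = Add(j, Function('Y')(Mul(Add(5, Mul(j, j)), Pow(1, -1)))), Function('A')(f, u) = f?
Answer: Rational(372100, 441) ≈ 843.76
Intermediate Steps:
Function('Y')(F) = Mul(2, F, Pow(Add(1, F), -1)) (Function('Y')(F) = Mul(Mul(2, F), Pow(Add(1, F), -1)) = Mul(2, F, Pow(Add(1, F), -1)))
Function('H')(j) = Add(j, Mul(2, Pow(Add(6, Pow(j, 2)), -1), Add(5, Pow(j, 2)))) (Function('H')(j) = Add(j, Mul(2, Mul(Add(5, Mul(j, j)), Pow(1, -1)), Pow(Add(1, Mul(Add(5, Mul(j, j)), Pow(1, -1))), -1))) = Add(j, Mul(2, Mul(Add(5, Pow(j, 2)), 1), Pow(Add(1, Mul(Add(5, Pow(j, 2)), 1)), -1))) = Add(j, Mul(2, Add(5, Pow(j, 2)), Pow(Add(1, Add(5, Pow(j, 2))), -1))) = Add(j, Mul(2, Add(5, Pow(j, 2)), Pow(Add(6, Pow(j, 2)), -1))) = Add(j, Mul(2, Pow(Add(6, Pow(j, 2)), -1), Add(5, Pow(j, 2)))))
Pow(Add(Function('H')(Function('A')(6, Add(-3, Mul(-1, 0)))), -37), 2) = Pow(Add(Mul(Pow(Add(6, Pow(6, 2)), -1), Add(10, Mul(2, Pow(6, 2)), Mul(6, Add(6, Pow(6, 2))))), -37), 2) = Pow(Add(Mul(Pow(Add(6, 36), -1), Add(10, Mul(2, 36), Mul(6, Add(6, 36)))), -37), 2) = Pow(Add(Mul(Pow(42, -1), Add(10, 72, Mul(6, 42))), -37), 2) = Pow(Add(Mul(Rational(1, 42), Add(10, 72, 252)), -37), 2) = Pow(Add(Mul(Rational(1, 42), 334), -37), 2) = Pow(Add(Rational(167, 21), -37), 2) = Pow(Rational(-610, 21), 2) = Rational(372100, 441)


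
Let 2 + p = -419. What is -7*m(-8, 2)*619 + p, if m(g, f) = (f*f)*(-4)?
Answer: 68907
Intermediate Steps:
p = -421 (p = -2 - 419 = -421)
m(g, f) = -4*f² (m(g, f) = f²*(-4) = -4*f²)
-7*m(-8, 2)*619 + p = -(-28)*2²*619 - 421 = -(-28)*4*619 - 421 = -7*(-16)*619 - 421 = 112*619 - 421 = 69328 - 421 = 68907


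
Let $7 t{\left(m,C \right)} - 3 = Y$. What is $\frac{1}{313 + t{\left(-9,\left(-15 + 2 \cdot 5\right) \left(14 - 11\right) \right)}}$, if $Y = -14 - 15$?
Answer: $\frac{7}{2165} \approx 0.0032333$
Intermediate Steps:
$Y = -29$ ($Y = -14 - 15 = -29$)
$t{\left(m,C \right)} = - \frac{26}{7}$ ($t{\left(m,C \right)} = \frac{3}{7} + \frac{1}{7} \left(-29\right) = \frac{3}{7} - \frac{29}{7} = - \frac{26}{7}$)
$\frac{1}{313 + t{\left(-9,\left(-15 + 2 \cdot 5\right) \left(14 - 11\right) \right)}} = \frac{1}{313 - \frac{26}{7}} = \frac{1}{\frac{2165}{7}} = \frac{7}{2165}$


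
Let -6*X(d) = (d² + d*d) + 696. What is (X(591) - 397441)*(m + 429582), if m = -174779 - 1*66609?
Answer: -96728704896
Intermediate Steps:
m = -241388 (m = -174779 - 66609 = -241388)
X(d) = -116 - d²/3 (X(d) = -((d² + d*d) + 696)/6 = -((d² + d²) + 696)/6 = -(2*d² + 696)/6 = -(696 + 2*d²)/6 = -116 - d²/3)
(X(591) - 397441)*(m + 429582) = ((-116 - ⅓*591²) - 397441)*(-241388 + 429582) = ((-116 - ⅓*349281) - 397441)*188194 = ((-116 - 116427) - 397441)*188194 = (-116543 - 397441)*188194 = -513984*188194 = -96728704896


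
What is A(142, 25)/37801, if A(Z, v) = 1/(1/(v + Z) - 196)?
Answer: -167/1237264531 ≈ -1.3498e-7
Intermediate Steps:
A(Z, v) = 1/(-196 + 1/(Z + v)) (A(Z, v) = 1/(1/(Z + v) - 196) = 1/(-196 + 1/(Z + v)))
A(142, 25)/37801 = ((-1*142 - 1*25)/(-1 + 196*142 + 196*25))/37801 = ((-142 - 25)/(-1 + 27832 + 4900))*(1/37801) = (-167/32731)*(1/37801) = ((1/32731)*(-167))*(1/37801) = -167/32731*1/37801 = -167/1237264531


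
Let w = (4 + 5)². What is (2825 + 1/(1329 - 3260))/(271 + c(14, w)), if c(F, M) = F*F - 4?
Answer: 5455074/894053 ≈ 6.1015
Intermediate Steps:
w = 81 (w = 9² = 81)
c(F, M) = -4 + F² (c(F, M) = F² - 4 = -4 + F²)
(2825 + 1/(1329 - 3260))/(271 + c(14, w)) = (2825 + 1/(1329 - 3260))/(271 + (-4 + 14²)) = (2825 + 1/(-1931))/(271 + (-4 + 196)) = (2825 - 1/1931)/(271 + 192) = (5455074/1931)/463 = (5455074/1931)*(1/463) = 5455074/894053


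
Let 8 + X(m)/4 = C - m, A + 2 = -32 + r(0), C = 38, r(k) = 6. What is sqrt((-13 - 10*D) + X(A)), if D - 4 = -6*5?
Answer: sqrt(479) ≈ 21.886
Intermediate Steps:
D = -26 (D = 4 - 6*5 = 4 - 30 = -26)
A = -28 (A = -2 + (-32 + 6) = -2 - 26 = -28)
X(m) = 120 - 4*m (X(m) = -32 + 4*(38 - m) = -32 + (152 - 4*m) = 120 - 4*m)
sqrt((-13 - 10*D) + X(A)) = sqrt((-13 - 10*(-26)) + (120 - 4*(-28))) = sqrt((-13 + 260) + (120 + 112)) = sqrt(247 + 232) = sqrt(479)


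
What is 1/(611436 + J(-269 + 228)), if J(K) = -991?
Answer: 1/610445 ≈ 1.6381e-6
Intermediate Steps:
1/(611436 + J(-269 + 228)) = 1/(611436 - 991) = 1/610445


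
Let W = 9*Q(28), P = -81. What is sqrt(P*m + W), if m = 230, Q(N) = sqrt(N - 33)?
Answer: 3*sqrt(-2070 + I*sqrt(5)) ≈ 0.073721 + 136.49*I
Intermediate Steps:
Q(N) = sqrt(-33 + N)
W = 9*I*sqrt(5) (W = 9*sqrt(-33 + 28) = 9*sqrt(-5) = 9*(I*sqrt(5)) = 9*I*sqrt(5) ≈ 20.125*I)
sqrt(P*m + W) = sqrt(-81*230 + 9*I*sqrt(5)) = sqrt(-18630 + 9*I*sqrt(5))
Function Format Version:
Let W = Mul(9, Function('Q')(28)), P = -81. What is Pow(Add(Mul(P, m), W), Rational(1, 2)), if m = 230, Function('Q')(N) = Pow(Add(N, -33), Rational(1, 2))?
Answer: Mul(3, Pow(Add(-2070, Mul(I, Pow(5, Rational(1, 2)))), Rational(1, 2))) ≈ Add(0.073721, Mul(136.49, I))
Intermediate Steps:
Function('Q')(N) = Pow(Add(-33, N), Rational(1, 2))
W = Mul(9, I, Pow(5, Rational(1, 2))) (W = Mul(9, Pow(Add(-33, 28), Rational(1, 2))) = Mul(9, Pow(-5, Rational(1, 2))) = Mul(9, Mul(I, Pow(5, Rational(1, 2)))) = Mul(9, I, Pow(5, Rational(1, 2))) ≈ Mul(20.125, I))
Pow(Add(Mul(P, m), W), Rational(1, 2)) = Pow(Add(Mul(-81, 230), Mul(9, I, Pow(5, Rational(1, 2)))), Rational(1, 2)) = Pow(Add(-18630, Mul(9, I, Pow(5, Rational(1, 2)))), Rational(1, 2))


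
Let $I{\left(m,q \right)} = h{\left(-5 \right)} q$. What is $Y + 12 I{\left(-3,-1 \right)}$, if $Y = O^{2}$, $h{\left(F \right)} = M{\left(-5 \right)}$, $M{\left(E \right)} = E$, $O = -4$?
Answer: $76$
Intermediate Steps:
$h{\left(F \right)} = -5$
$Y = 16$ ($Y = \left(-4\right)^{2} = 16$)
$I{\left(m,q \right)} = - 5 q$
$Y + 12 I{\left(-3,-1 \right)} = 16 + 12 \left(\left(-5\right) \left(-1\right)\right) = 16 + 12 \cdot 5 = 16 + 60 = 76$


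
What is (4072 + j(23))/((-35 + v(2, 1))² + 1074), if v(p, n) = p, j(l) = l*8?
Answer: 608/309 ≈ 1.9676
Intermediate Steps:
j(l) = 8*l
(4072 + j(23))/((-35 + v(2, 1))² + 1074) = (4072 + 8*23)/((-35 + 2)² + 1074) = (4072 + 184)/((-33)² + 1074) = 4256/(1089 + 1074) = 4256/2163 = 4256*(1/2163) = 608/309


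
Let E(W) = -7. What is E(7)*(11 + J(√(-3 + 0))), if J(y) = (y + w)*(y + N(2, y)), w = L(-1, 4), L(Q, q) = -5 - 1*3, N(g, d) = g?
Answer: 56 + 42*I*√3 ≈ 56.0 + 72.746*I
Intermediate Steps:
L(Q, q) = -8 (L(Q, q) = -5 - 3 = -8)
w = -8
J(y) = (-8 + y)*(2 + y) (J(y) = (y - 8)*(y + 2) = (-8 + y)*(2 + y))
E(7)*(11 + J(√(-3 + 0))) = -7*(11 + (-16 + (√(-3 + 0))² - 6*√(-3 + 0))) = -7*(11 + (-16 + (√(-3))² - 6*I*√3)) = -7*(11 + (-16 + (I*√3)² - 6*I*√3)) = -7*(11 + (-16 - 3 - 6*I*√3)) = -7*(11 + (-19 - 6*I*√3)) = -7*(-8 - 6*I*√3) = 56 + 42*I*√3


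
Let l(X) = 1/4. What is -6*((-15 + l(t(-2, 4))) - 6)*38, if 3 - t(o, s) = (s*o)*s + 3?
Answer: 4731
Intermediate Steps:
t(o, s) = -o*s² (t(o, s) = 3 - ((s*o)*s + 3) = 3 - ((o*s)*s + 3) = 3 - (o*s² + 3) = 3 - (3 + o*s²) = 3 + (-3 - o*s²) = -o*s²)
l(X) = ¼
-6*((-15 + l(t(-2, 4))) - 6)*38 = -6*((-15 + ¼) - 6)*38 = -6*(-59/4 - 6)*38 = -6*(-83/4)*38 = (249/2)*38 = 4731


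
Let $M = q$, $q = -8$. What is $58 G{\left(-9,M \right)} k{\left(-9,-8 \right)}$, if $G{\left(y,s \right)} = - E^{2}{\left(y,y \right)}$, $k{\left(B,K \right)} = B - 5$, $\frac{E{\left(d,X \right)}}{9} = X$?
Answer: $5327532$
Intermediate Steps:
$E{\left(d,X \right)} = 9 X$
$M = -8$
$k{\left(B,K \right)} = -5 + B$
$G{\left(y,s \right)} = - 81 y^{2}$ ($G{\left(y,s \right)} = - \left(9 y\right)^{2} = - 81 y^{2}$)
$58 G{\left(-9,M \right)} k{\left(-9,-8 \right)} = 58 \left(- 81 \left(-9\right)^{2}\right) \left(-5 - 9\right) = 58 \left(\left(-81\right) 81\right) \left(-14\right) = 58 \left(-6561\right) \left(-14\right) = \left(-380538\right) \left(-14\right) = 5327532$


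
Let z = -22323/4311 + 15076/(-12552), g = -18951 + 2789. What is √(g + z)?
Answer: I*√36529471788745422/1503102 ≈ 127.15*I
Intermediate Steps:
g = -16162
z = -9588637/1503102 (z = -22323*1/4311 + 15076*(-1/12552) = -7441/1437 - 3769/3138 = -9588637/1503102 ≈ -6.3792)
√(g + z) = √(-16162 - 9588637/1503102) = √(-24302723161/1503102) = I*√36529471788745422/1503102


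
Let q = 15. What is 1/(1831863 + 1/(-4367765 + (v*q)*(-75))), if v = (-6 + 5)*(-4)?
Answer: 4372265/8009390479694 ≈ 5.4589e-7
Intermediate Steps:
v = 4 (v = -1*(-4) = 4)
1/(1831863 + 1/(-4367765 + (v*q)*(-75))) = 1/(1831863 + 1/(-4367765 + (4*15)*(-75))) = 1/(1831863 + 1/(-4367765 + 60*(-75))) = 1/(1831863 + 1/(-4367765 - 4500)) = 1/(1831863 + 1/(-4372265)) = 1/(1831863 - 1/4372265) = 1/(8009390479694/4372265) = 4372265/8009390479694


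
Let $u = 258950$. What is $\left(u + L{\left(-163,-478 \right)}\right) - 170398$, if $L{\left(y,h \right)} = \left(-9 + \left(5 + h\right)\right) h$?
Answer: $318948$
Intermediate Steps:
$L{\left(y,h \right)} = h \left(-4 + h\right)$ ($L{\left(y,h \right)} = \left(-4 + h\right) h = h \left(-4 + h\right)$)
$\left(u + L{\left(-163,-478 \right)}\right) - 170398 = \left(258950 - 478 \left(-4 - 478\right)\right) - 170398 = \left(258950 - -230396\right) - 170398 = \left(258950 + 230396\right) - 170398 = 489346 - 170398 = 318948$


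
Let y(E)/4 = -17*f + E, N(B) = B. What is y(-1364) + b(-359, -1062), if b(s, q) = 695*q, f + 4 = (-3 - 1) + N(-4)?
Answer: -742730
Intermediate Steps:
f = -12 (f = -4 + ((-3 - 1) - 4) = -4 + (-4 - 4) = -4 - 8 = -12)
y(E) = 816 + 4*E (y(E) = 4*(-17*(-12) + E) = 4*(204 + E) = 816 + 4*E)
y(-1364) + b(-359, -1062) = (816 + 4*(-1364)) + 695*(-1062) = (816 - 5456) - 738090 = -4640 - 738090 = -742730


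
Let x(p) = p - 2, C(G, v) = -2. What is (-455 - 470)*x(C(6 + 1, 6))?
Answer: 3700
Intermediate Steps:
x(p) = -2 + p
(-455 - 470)*x(C(6 + 1, 6)) = (-455 - 470)*(-2 - 2) = -925*(-4) = 3700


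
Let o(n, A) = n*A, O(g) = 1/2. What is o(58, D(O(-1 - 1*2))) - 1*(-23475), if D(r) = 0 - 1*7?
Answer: 23069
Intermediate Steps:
O(g) = 1/2
D(r) = -7 (D(r) = 0 - 7 = -7)
o(n, A) = A*n
o(58, D(O(-1 - 1*2))) - 1*(-23475) = -7*58 - 1*(-23475) = -406 + 23475 = 23069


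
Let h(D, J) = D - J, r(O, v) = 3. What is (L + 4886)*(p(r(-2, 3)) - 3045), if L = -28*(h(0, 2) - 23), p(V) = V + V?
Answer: -16975854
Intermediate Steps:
p(V) = 2*V
L = 700 (L = -28*((0 - 1*2) - 23) = -28*((0 - 2) - 23) = -28*(-2 - 23) = -28*(-25) = 700)
(L + 4886)*(p(r(-2, 3)) - 3045) = (700 + 4886)*(2*3 - 3045) = 5586*(6 - 3045) = 5586*(-3039) = -16975854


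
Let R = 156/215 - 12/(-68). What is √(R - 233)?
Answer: 53*I*√1103810/3655 ≈ 15.235*I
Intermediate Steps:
R = 3297/3655 (R = 156*(1/215) - 12*(-1/68) = 156/215 + 3/17 = 3297/3655 ≈ 0.90205)
√(R - 233) = √(3297/3655 - 233) = √(-848318/3655) = 53*I*√1103810/3655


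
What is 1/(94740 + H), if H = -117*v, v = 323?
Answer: 1/56949 ≈ 1.7560e-5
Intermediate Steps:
H = -37791 (H = -117*323 = -37791)
1/(94740 + H) = 1/(94740 - 37791) = 1/56949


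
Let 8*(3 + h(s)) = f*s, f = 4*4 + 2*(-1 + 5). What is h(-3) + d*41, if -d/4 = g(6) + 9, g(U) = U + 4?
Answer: -3128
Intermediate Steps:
g(U) = 4 + U
f = 24 (f = 16 + 2*4 = 16 + 8 = 24)
h(s) = -3 + 3*s (h(s) = -3 + (24*s)/8 = -3 + 3*s)
d = -76 (d = -4*((4 + 6) + 9) = -4*(10 + 9) = -4*19 = -76)
h(-3) + d*41 = (-3 + 3*(-3)) - 76*41 = (-3 - 9) - 3116 = -12 - 3116 = -3128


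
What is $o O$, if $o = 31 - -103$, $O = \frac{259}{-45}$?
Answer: $- \frac{34706}{45} \approx -771.24$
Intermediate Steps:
$O = - \frac{259}{45}$ ($O = 259 \left(- \frac{1}{45}\right) = - \frac{259}{45} \approx -5.7556$)
$o = 134$ ($o = 31 + 103 = 134$)
$o O = 134 \left(- \frac{259}{45}\right) = - \frac{34706}{45}$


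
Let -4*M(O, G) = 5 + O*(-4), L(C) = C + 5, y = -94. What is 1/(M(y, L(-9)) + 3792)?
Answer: 4/14787 ≈ 0.00027051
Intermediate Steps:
L(C) = 5 + C
M(O, G) = -5/4 + O (M(O, G) = -(5 + O*(-4))/4 = -(5 - 4*O)/4 = -5/4 + O)
1/(M(y, L(-9)) + 3792) = 1/((-5/4 - 94) + 3792) = 1/(-381/4 + 3792) = 1/(14787/4) = 4/14787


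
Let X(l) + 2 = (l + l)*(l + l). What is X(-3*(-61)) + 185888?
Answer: 319842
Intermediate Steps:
X(l) = -2 + 4*l² (X(l) = -2 + (l + l)*(l + l) = -2 + (2*l)*(2*l) = -2 + 4*l²)
X(-3*(-61)) + 185888 = (-2 + 4*(-3*(-61))²) + 185888 = (-2 + 4*183²) + 185888 = (-2 + 4*33489) + 185888 = (-2 + 133956) + 185888 = 133954 + 185888 = 319842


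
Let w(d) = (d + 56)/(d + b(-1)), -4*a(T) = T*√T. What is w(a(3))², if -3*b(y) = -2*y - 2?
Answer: 50203/27 - 448*√3/9 ≈ 1773.2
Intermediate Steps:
a(T) = -T^(3/2)/4 (a(T) = -T*√T/4 = -T^(3/2)/4)
b(y) = ⅔ + 2*y/3 (b(y) = -(-2*y - 2)/3 = -(-2 - 2*y)/3 = ⅔ + 2*y/3)
w(d) = (56 + d)/d (w(d) = (d + 56)/(d + (⅔ + (⅔)*(-1))) = (56 + d)/(d + (⅔ - ⅔)) = (56 + d)/(d + 0) = (56 + d)/d)
w(a(3))² = ((56 - 3*√3/4)/((-3*√3/4)))² = ((-4*√3/9)*(56 - 3*√3/4))² = (-4*√3*(56 - 3*√3/4)/9)² = 16*(56 - 3*√3/4)²/27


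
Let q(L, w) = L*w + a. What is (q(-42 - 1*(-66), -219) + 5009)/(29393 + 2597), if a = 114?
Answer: -19/4570 ≈ -0.0041576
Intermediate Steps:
q(L, w) = 114 + L*w (q(L, w) = L*w + 114 = 114 + L*w)
(q(-42 - 1*(-66), -219) + 5009)/(29393 + 2597) = ((114 + (-42 - 1*(-66))*(-219)) + 5009)/(29393 + 2597) = ((114 + (-42 + 66)*(-219)) + 5009)/31990 = ((114 + 24*(-219)) + 5009)*(1/31990) = ((114 - 5256) + 5009)*(1/31990) = (-5142 + 5009)*(1/31990) = -133*1/31990 = -19/4570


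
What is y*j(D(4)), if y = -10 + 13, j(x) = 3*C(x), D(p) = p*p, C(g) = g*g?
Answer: 2304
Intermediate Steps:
C(g) = g²
D(p) = p²
j(x) = 3*x²
y = 3
y*j(D(4)) = 3*(3*(4²)²) = 3*(3*16²) = 3*(3*256) = 3*768 = 2304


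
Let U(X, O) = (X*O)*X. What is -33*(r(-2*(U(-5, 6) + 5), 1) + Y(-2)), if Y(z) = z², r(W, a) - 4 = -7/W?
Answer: -82071/310 ≈ -264.75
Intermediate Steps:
U(X, O) = O*X² (U(X, O) = (O*X)*X = O*X²)
r(W, a) = 4 - 7/W
-33*(r(-2*(U(-5, 6) + 5), 1) + Y(-2)) = -33*((4 - 7*(-1/(2*(6*(-5)² + 5)))) + (-2)²) = -33*((4 - 7*(-1/(2*(6*25 + 5)))) + 4) = -33*((4 - 7*(-1/(2*(150 + 5)))) + 4) = -33*((4 - 7/((-2*155))) + 4) = -33*((4 - 7/(-310)) + 4) = -33*((4 - 7*(-1/310)) + 4) = -33*((4 + 7/310) + 4) = -33*(1247/310 + 4) = -33*2487/310 = -82071/310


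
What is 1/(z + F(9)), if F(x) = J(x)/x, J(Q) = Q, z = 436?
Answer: 1/437 ≈ 0.0022883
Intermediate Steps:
F(x) = 1 (F(x) = x/x = 1)
1/(z + F(9)) = 1/(436 + 1) = 1/437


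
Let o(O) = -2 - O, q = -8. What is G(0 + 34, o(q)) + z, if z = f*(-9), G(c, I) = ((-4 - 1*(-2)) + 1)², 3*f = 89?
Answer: -266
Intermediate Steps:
f = 89/3 (f = (⅓)*89 = 89/3 ≈ 29.667)
G(c, I) = 1 (G(c, I) = ((-4 + 2) + 1)² = (-2 + 1)² = (-1)² = 1)
z = -267 (z = (89/3)*(-9) = -267)
G(0 + 34, o(q)) + z = 1 - 267 = -266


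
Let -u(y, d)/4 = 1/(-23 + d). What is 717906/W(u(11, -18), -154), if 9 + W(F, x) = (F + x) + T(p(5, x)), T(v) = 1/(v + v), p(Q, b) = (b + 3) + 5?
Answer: -2864923544/650103 ≈ -4406.9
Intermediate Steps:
p(Q, b) = 8 + b (p(Q, b) = (3 + b) + 5 = 8 + b)
T(v) = 1/(2*v)
u(y, d) = -4/(-23 + d)
W(F, x) = -9 + F + x + 1/(2*(8 + x)) (W(F, x) = -9 + ((F + x) + 1/(2*(8 + x))) = -9 + (F + x + 1/(2*(8 + x))) = -9 + F + x + 1/(2*(8 + x)))
717906/W(u(11, -18), -154) = 717906/(((½ + (8 - 154)*(-9 - 4/(-23 - 18) - 154))/(8 - 154))) = 717906/(((½ - 146*(-9 - 4/(-41) - 154))/(-146))) = 717906/((-(½ - 146*(-9 - 4*(-1/41) - 154))/146)) = 717906/((-(½ - 146*(-9 + 4/41 - 154))/146)) = 717906/((-(½ - 146*(-6679/41))/146)) = 717906/((-(½ + 975134/41)/146)) = 717906/((-1/146*1950309/82)) = 717906/(-1950309/11972) = 717906*(-11972/1950309) = -2864923544/650103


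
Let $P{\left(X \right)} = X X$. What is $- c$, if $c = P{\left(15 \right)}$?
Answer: $-225$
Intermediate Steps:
$P{\left(X \right)} = X^{2}$
$c = 225$ ($c = 15^{2} = 225$)
$- c = \left(-1\right) 225 = -225$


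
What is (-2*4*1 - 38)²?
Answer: 2116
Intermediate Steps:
(-2*4*1 - 38)² = (-8*1 - 38)² = (-8 - 38)² = (-46)² = 2116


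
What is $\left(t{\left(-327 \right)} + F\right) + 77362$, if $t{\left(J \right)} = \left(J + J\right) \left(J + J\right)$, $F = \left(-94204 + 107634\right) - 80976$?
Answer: $437532$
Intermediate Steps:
$F = -67546$ ($F = 13430 - 80976 = -67546$)
$t{\left(J \right)} = 4 J^{2}$ ($t{\left(J \right)} = 2 J 2 J = 4 J^{2}$)
$\left(t{\left(-327 \right)} + F\right) + 77362 = \left(4 \left(-327\right)^{2} - 67546\right) + 77362 = \left(4 \cdot 106929 - 67546\right) + 77362 = \left(427716 - 67546\right) + 77362 = 360170 + 77362 = 437532$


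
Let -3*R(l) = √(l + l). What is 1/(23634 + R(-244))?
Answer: 106353/2513547046 + 3*I*√122/2513547046 ≈ 4.2312e-5 + 1.3183e-8*I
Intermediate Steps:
R(l) = -√2*√l/3 (R(l) = -√(l + l)/3 = -√2*√l/3)
1/(23634 + R(-244)) = 1/(23634 - √2*√(-244)/3) = 1/(23634 - √2*2*I*√61/3) = 1/(23634 - 2*I*√122/3)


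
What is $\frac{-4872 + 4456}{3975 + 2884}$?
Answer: $- \frac{416}{6859} \approx -0.06065$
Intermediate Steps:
$\frac{-4872 + 4456}{3975 + 2884} = - \frac{416}{6859}$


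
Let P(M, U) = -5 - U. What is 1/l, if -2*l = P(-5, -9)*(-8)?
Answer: 1/16 ≈ 0.062500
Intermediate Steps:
l = 16 (l = -(-5 - 1*(-9))*(-8)/2 = -(-5 + 9)*(-8)/2 = -2*(-8) = -1/2*(-32) = 16)
1/l = 1/16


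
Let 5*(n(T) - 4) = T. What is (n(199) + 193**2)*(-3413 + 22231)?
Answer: 3508879552/5 ≈ 7.0178e+8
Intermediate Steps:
n(T) = 4 + T/5
(n(199) + 193**2)*(-3413 + 22231) = ((4 + (1/5)*199) + 193**2)*(-3413 + 22231) = ((4 + 199/5) + 37249)*18818 = (219/5 + 37249)*18818 = (186464/5)*18818 = 3508879552/5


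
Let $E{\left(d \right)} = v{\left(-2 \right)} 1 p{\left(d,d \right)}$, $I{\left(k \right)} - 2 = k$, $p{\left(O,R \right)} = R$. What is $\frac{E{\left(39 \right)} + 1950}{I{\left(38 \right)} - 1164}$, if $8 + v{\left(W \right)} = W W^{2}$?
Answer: $- \frac{663}{562} \approx -1.1797$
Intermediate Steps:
$I{\left(k \right)} = 2 + k$
$v{\left(W \right)} = -8 + W^{3}$ ($v{\left(W \right)} = -8 + W W^{2} = -8 + W^{3}$)
$E{\left(d \right)} = - 16 d$ ($E{\left(d \right)} = \left(-8 + \left(-2\right)^{3}\right) 1 d = \left(-8 - 8\right) 1 d = \left(-16\right) 1 d = - 16 d$)
$\frac{E{\left(39 \right)} + 1950}{I{\left(38 \right)} - 1164} = \frac{\left(-16\right) 39 + 1950}{\left(2 + 38\right) - 1164} = \frac{-624 + 1950}{40 - 1164} = \frac{1326}{-1124} = 1326 \left(- \frac{1}{1124}\right) = - \frac{663}{562}$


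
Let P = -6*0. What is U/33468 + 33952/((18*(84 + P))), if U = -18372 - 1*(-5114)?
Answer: 23255405/1054242 ≈ 22.059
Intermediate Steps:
P = 0
U = -13258 (U = -18372 + 5114 = -13258)
U/33468 + 33952/((18*(84 + P))) = -13258/33468 + 33952/((18*(84 + 0))) = -13258*1/33468 + 33952/((18*84)) = -6629/16734 + 33952/1512 = -6629/16734 + 33952*(1/1512) = -6629/16734 + 4244/189 = 23255405/1054242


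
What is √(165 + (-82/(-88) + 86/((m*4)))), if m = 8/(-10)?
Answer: √269214/44 ≈ 11.792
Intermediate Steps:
m = -⅘ (m = 8*(-⅒) = -⅘ ≈ -0.80000)
√(165 + (-82/(-88) + 86/((m*4)))) = √(165 + (-82/(-88) + 86/((-⅘*4)))) = √(165 + (-82*(-1/88) + 86/(-16/5))) = √(165 + (41/44 + 86*(-5/16))) = √(165 + (41/44 - 215/8)) = √(165 - 2283/88) = √(12237/88) = √269214/44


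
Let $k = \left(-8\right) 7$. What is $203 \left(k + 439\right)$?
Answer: $77749$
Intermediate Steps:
$k = -56$
$203 \left(k + 439\right) = 203 \left(-56 + 439\right) = 203 \cdot 383 = 77749$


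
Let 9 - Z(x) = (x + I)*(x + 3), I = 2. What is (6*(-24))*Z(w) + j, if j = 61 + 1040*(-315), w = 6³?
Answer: 6546013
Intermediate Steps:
w = 216
Z(x) = 9 - (2 + x)*(3 + x) (Z(x) = 9 - (x + 2)*(x + 3) = 9 - (2 + x)*(3 + x))
j = -327539 (j = 61 - 327600 = -327539)
(6*(-24))*Z(w) + j = (6*(-24))*(3 - 1*216² - 5*216) - 327539 = -144*(3 - 1*46656 - 1080) - 327539 = -144*(3 - 46656 - 1080) - 327539 = -144*(-47733) - 327539 = 6873552 - 327539 = 6546013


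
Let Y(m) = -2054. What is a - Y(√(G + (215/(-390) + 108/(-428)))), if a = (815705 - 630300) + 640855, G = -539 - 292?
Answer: 828314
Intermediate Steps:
G = -831
a = 826260 (a = 185405 + 640855 = 826260)
a - Y(√(G + (215/(-390) + 108/(-428)))) = 826260 - 1*(-2054) = 826260 + 2054 = 828314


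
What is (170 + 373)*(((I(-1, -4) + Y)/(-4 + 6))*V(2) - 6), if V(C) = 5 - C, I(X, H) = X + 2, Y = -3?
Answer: -4887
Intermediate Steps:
I(X, H) = 2 + X
(170 + 373)*(((I(-1, -4) + Y)/(-4 + 6))*V(2) - 6) = (170 + 373)*((((2 - 1) - 3)/(-4 + 6))*(5 - 1*2) - 6) = 543*(((1 - 3)/2)*(5 - 2) - 6) = 543*(-2*½*3 - 6) = 543*(-1*3 - 6) = 543*(-3 - 6) = 543*(-9) = -4887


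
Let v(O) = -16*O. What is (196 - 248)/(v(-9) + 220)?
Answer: -⅐ ≈ -0.14286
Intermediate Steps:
(196 - 248)/(v(-9) + 220) = (196 - 248)/(-16*(-9) + 220) = -52/(144 + 220) = -52/364 = -52*1/364 = -⅐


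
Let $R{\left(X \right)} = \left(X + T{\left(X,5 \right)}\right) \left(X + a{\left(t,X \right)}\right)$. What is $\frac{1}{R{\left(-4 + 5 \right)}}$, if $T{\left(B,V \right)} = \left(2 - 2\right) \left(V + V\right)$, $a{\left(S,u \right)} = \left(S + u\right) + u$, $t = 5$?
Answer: $\frac{1}{8} \approx 0.125$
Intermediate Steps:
$a{\left(S,u \right)} = S + 2 u$
$T{\left(B,V \right)} = 0$ ($T{\left(B,V \right)} = 0 \cdot 2 V = 0$)
$R{\left(X \right)} = X \left(5 + 3 X\right)$ ($R{\left(X \right)} = \left(X + 0\right) \left(X + \left(5 + 2 X\right)\right) = X \left(5 + 3 X\right)$)
$\frac{1}{R{\left(-4 + 5 \right)}} = \frac{1}{\left(-4 + 5\right) \left(5 + 3 \left(-4 + 5\right)\right)} = \frac{1}{1 \left(5 + 3 \cdot 1\right)} = \frac{1}{1 \left(5 + 3\right)} = \frac{1}{1 \cdot 8} = \frac{1}{8}$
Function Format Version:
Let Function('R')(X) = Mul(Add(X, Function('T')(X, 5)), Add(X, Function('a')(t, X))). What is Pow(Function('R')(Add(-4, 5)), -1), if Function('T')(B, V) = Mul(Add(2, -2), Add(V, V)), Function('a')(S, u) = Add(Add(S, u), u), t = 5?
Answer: Rational(1, 8) ≈ 0.12500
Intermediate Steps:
Function('a')(S, u) = Add(S, Mul(2, u))
Function('T')(B, V) = 0 (Function('T')(B, V) = Mul(0, Mul(2, V)) = 0)
Function('R')(X) = Mul(X, Add(5, Mul(3, X))) (Function('R')(X) = Mul(Add(X, 0), Add(X, Add(5, Mul(2, X)))) = Mul(X, Add(5, Mul(3, X))))
Pow(Function('R')(Add(-4, 5)), -1) = Pow(Mul(Add(-4, 5), Add(5, Mul(3, Add(-4, 5)))), -1) = Pow(Mul(1, Add(5, Mul(3, 1))), -1) = Pow(Mul(1, Add(5, 3)), -1) = Pow(Mul(1, 8), -1) = Pow(8, -1) = Rational(1, 8)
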